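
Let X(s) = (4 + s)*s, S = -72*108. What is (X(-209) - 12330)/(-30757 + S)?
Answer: -30515/38533 ≈ -0.79192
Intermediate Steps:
S = -7776
X(s) = s*(4 + s)
(X(-209) - 12330)/(-30757 + S) = (-209*(4 - 209) - 12330)/(-30757 - 7776) = (-209*(-205) - 12330)/(-38533) = (42845 - 12330)*(-1/38533) = 30515*(-1/38533) = -30515/38533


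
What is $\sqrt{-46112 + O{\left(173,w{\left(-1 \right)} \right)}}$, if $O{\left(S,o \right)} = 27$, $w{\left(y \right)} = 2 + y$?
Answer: $i \sqrt{46085} \approx 214.67 i$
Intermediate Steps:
$\sqrt{-46112 + O{\left(173,w{\left(-1 \right)} \right)}} = \sqrt{-46112 + 27} = \sqrt{-46085} = i \sqrt{46085}$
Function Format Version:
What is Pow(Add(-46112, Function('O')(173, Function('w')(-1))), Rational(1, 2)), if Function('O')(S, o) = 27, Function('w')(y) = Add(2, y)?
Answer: Mul(I, Pow(46085, Rational(1, 2))) ≈ Mul(214.67, I)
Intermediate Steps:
Pow(Add(-46112, Function('O')(173, Function('w')(-1))), Rational(1, 2)) = Pow(Add(-46112, 27), Rational(1, 2)) = Pow(-46085, Rational(1, 2)) = Mul(I, Pow(46085, Rational(1, 2)))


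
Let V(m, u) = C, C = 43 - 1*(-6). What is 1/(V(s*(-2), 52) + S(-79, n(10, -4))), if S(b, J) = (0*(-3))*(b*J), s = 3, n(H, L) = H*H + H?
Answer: 1/49 ≈ 0.020408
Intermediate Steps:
n(H, L) = H + H² (n(H, L) = H² + H = H + H²)
C = 49 (C = 43 + 6 = 49)
V(m, u) = 49
S(b, J) = 0 (S(b, J) = 0*(J*b) = 0)
1/(V(s*(-2), 52) + S(-79, n(10, -4))) = 1/(49 + 0) = 1/49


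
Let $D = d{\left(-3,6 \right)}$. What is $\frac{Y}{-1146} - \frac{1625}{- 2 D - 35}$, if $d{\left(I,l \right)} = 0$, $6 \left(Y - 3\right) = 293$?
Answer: $\frac{2232523}{48132} \approx 46.383$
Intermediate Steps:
$Y = \frac{311}{6}$ ($Y = 3 + \frac{1}{6} \cdot 293 = 3 + \frac{293}{6} = \frac{311}{6} \approx 51.833$)
$D = 0$
$\frac{Y}{-1146} - \frac{1625}{- 2 D - 35} = \frac{311}{6 \left(-1146\right)} - \frac{1625}{\left(-2\right) 0 - 35} = \frac{311}{6} \left(- \frac{1}{1146}\right) - \frac{1625}{0 - 35} = - \frac{311}{6876} - \frac{1625}{-35} = - \frac{311}{6876} - - \frac{325}{7} = - \frac{311}{6876} + \frac{325}{7} = \frac{2232523}{48132}$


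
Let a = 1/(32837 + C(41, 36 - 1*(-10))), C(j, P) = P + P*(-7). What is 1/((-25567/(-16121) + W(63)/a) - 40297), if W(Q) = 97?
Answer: 16121/50267238087 ≈ 3.2071e-7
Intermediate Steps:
C(j, P) = -6*P (C(j, P) = P - 7*P = -6*P)
a = 1/32561 (a = 1/(32837 - 6*(36 - 1*(-10))) = 1/(32837 - 6*(36 + 10)) = 1/(32837 - 6*46) = 1/(32837 - 276) = 1/32561 ≈ 3.0712e-5)
1/((-25567/(-16121) + W(63)/a) - 40297) = 1/((-25567/(-16121) + 97/(1/32561)) - 40297) = 1/((-25567*(-1/16121) + 97*32561) - 40297) = 1/((25567/16121 + 3158417) - 40297) = 1/(50916866024/16121 - 40297) = 1/(50267238087/16121) = 16121/50267238087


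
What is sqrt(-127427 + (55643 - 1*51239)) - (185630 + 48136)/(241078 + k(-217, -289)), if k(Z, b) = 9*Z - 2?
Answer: -233766/239123 + I*sqrt(123023) ≈ -0.9776 + 350.75*I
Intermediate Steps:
k(Z, b) = -2 + 9*Z
sqrt(-127427 + (55643 - 1*51239)) - (185630 + 48136)/(241078 + k(-217, -289)) = sqrt(-127427 + (55643 - 1*51239)) - (185630 + 48136)/(241078 + (-2 + 9*(-217))) = sqrt(-127427 + (55643 - 51239)) - 233766/(241078 + (-2 - 1953)) = sqrt(-127427 + 4404) - 233766/(241078 - 1955) = sqrt(-123023) - 233766/239123 = I*sqrt(123023) - 233766/239123 = -233766/239123 + I*sqrt(123023)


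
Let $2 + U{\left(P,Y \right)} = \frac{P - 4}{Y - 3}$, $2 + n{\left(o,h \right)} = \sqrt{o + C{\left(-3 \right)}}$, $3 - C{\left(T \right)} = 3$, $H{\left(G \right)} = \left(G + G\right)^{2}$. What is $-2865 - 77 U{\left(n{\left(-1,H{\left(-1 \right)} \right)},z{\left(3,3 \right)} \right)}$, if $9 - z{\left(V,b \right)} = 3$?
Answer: $-2557 - \frac{77 i}{3} \approx -2557.0 - 25.667 i$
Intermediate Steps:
$H{\left(G \right)} = 4 G^{2}$ ($H{\left(G \right)} = \left(2 G\right)^{2} = 4 G^{2}$)
$C{\left(T \right)} = 0$ ($C{\left(T \right)} = 3 - 3 = 0$)
$z{\left(V,b \right)} = 6$ ($z{\left(V,b \right)} = 9 - 3 = 6$)
$n{\left(o,h \right)} = -2 + \sqrt{o}$ ($n{\left(o,h \right)} = -2 + \sqrt{o + 0} = -2 + \sqrt{o}$)
$U{\left(P,Y \right)} = -2 + \frac{-4 + P}{-3 + Y}$ ($U{\left(P,Y \right)} = -2 + \frac{P - 4}{Y - 3} = -2 + \frac{-4 + P}{-3 + Y}$)
$-2865 - 77 U{\left(n{\left(-1,H{\left(-1 \right)} \right)},z{\left(3,3 \right)} \right)} = -2865 - 77 \frac{2 - \left(2 - \sqrt{-1}\right) - 12}{-3 + 6} = -2865 - 77 \frac{2 - \left(2 - i\right) - 12}{3} = -2865 - 77 \frac{-12 + i}{3} = -2865 - 77 \left(-4 + \frac{i}{3}\right) = -2865 - \left(-308 + \frac{77 i}{3}\right) = -2865 + \left(308 - \frac{77 i}{3}\right) = -2557 - \frac{77 i}{3}$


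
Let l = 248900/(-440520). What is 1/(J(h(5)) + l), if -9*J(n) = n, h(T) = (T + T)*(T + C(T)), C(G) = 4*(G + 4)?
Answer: -66078/3047555 ≈ -0.021682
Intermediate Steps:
C(G) = 16 + 4*G (C(G) = 4*(4 + G) = 16 + 4*G)
h(T) = 2*T*(16 + 5*T) (h(T) = (T + T)*(T + (16 + 4*T)) = (2*T)*(16 + 5*T) = 2*T*(16 + 5*T))
J(n) = -n/9
l = -12445/22026 (l = 248900*(-1/440520) = -12445/22026 ≈ -0.56501)
1/(J(h(5)) + l) = 1/(-2*5*(16 + 5*5)/9 - 12445/22026) = 1/(-2*5*(16 + 25)/9 - 12445/22026) = 1/(-2*5*41/9 - 12445/22026) = 1/(-1/9*410 - 12445/22026) = 1/(-410/9 - 12445/22026) = 1/(-3047555/66078) = -66078/3047555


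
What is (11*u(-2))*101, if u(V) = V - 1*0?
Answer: -2222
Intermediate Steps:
u(V) = V (u(V) = V + 0 = V)
(11*u(-2))*101 = (11*(-2))*101 = -22*101 = -2222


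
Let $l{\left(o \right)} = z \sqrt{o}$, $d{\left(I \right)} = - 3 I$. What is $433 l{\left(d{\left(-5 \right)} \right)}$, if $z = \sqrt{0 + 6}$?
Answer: $1299 \sqrt{10} \approx 4107.8$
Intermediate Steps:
$z = \sqrt{6} \approx 2.4495$
$l{\left(o \right)} = \sqrt{6} \sqrt{o}$
$433 l{\left(d{\left(-5 \right)} \right)} = 433 \sqrt{6} \sqrt{\left(-3\right) \left(-5\right)} = 433 \sqrt{6} \sqrt{15} = 433 \cdot 3 \sqrt{10} = 1299 \sqrt{10}$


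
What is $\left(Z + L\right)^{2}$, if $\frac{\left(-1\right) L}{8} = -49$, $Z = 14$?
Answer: $164836$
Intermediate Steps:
$L = 392$ ($L = \left(-8\right) \left(-49\right) = 392$)
$\left(Z + L\right)^{2} = \left(14 + 392\right)^{2} = 406^{2} = 164836$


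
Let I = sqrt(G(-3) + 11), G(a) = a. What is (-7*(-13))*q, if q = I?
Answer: 182*sqrt(2) ≈ 257.39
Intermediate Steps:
I = 2*sqrt(2) (I = sqrt(-3 + 11) = sqrt(8) = 2*sqrt(2) ≈ 2.8284)
q = 2*sqrt(2) ≈ 2.8284
(-7*(-13))*q = (-7*(-13))*(2*sqrt(2)) = 91*(2*sqrt(2)) = 182*sqrt(2)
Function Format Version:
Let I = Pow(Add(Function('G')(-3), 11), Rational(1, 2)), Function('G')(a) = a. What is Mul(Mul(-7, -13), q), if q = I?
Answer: Mul(182, Pow(2, Rational(1, 2))) ≈ 257.39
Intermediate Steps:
I = Mul(2, Pow(2, Rational(1, 2))) (I = Pow(Add(-3, 11), Rational(1, 2)) = Pow(8, Rational(1, 2)) = Mul(2, Pow(2, Rational(1, 2))) ≈ 2.8284)
q = Mul(2, Pow(2, Rational(1, 2))) ≈ 2.8284
Mul(Mul(-7, -13), q) = Mul(Mul(-7, -13), Mul(2, Pow(2, Rational(1, 2)))) = Mul(91, Mul(2, Pow(2, Rational(1, 2)))) = Mul(182, Pow(2, Rational(1, 2)))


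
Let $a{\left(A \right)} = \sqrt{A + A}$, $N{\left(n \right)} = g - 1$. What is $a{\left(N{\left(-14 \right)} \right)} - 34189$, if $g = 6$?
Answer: $-34189 + \sqrt{10} \approx -34186.0$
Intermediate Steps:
$N{\left(n \right)} = 5$ ($N{\left(n \right)} = 6 - 1 = 5$)
$a{\left(A \right)} = \sqrt{2} \sqrt{A}$ ($a{\left(A \right)} = \sqrt{2 A} = \sqrt{2} \sqrt{A}$)
$a{\left(N{\left(-14 \right)} \right)} - 34189 = \sqrt{2} \sqrt{5} - 34189 = \sqrt{10} - 34189 = -34189 + \sqrt{10}$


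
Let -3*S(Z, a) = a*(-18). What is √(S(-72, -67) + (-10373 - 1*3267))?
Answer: I*√14042 ≈ 118.5*I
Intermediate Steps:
S(Z, a) = 6*a (S(Z, a) = -a*(-18)/3 = -(-6)*a = 6*a)
√(S(-72, -67) + (-10373 - 1*3267)) = √(6*(-67) + (-10373 - 1*3267)) = √(-402 + (-10373 - 3267)) = √(-402 - 13640) = √(-14042) = I*√14042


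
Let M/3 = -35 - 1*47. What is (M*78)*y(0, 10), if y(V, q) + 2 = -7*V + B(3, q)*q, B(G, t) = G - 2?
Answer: -153504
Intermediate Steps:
M = -246 (M = 3*(-35 - 1*47) = 3*(-35 - 47) = 3*(-82) = -246)
B(G, t) = -2 + G
y(V, q) = -2 + q - 7*V (y(V, q) = -2 + (-7*V + (-2 + 3)*q) = -2 + (-7*V + 1*q) = -2 + (-7*V + q) = -2 + (q - 7*V) = -2 + q - 7*V)
(M*78)*y(0, 10) = (-246*78)*(-2 + 10 - 7*0) = -19188*(-2 + 10 + 0) = -19188*8 = -153504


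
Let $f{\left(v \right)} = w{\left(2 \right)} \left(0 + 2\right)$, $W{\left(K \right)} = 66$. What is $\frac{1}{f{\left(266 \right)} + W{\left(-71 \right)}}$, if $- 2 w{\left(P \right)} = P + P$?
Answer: $\frac{1}{62} \approx 0.016129$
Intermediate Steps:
$w{\left(P \right)} = - P$ ($w{\left(P \right)} = - \frac{P + P}{2} = - \frac{2 P}{2} = - P$)
$f{\left(v \right)} = -4$ ($f{\left(v \right)} = \left(-1\right) 2 \left(0 + 2\right) = \left(-2\right) 2 = -4$)
$\frac{1}{f{\left(266 \right)} + W{\left(-71 \right)}} = \frac{1}{-4 + 66} = \frac{1}{62}$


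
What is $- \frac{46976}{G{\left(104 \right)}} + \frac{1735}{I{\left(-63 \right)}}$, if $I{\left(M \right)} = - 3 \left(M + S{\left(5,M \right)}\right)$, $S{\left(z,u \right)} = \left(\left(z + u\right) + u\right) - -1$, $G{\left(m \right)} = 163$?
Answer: $- \frac{25507019}{89487} \approx -285.04$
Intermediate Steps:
$S{\left(z,u \right)} = 1 + z + 2 u$ ($S{\left(z,u \right)} = \left(\left(u + z\right) + u\right) + 1 = \left(z + 2 u\right) + 1 = 1 + z + 2 u$)
$I{\left(M \right)} = -18 - 9 M$ ($I{\left(M \right)} = - 3 \left(M + \left(1 + 5 + 2 M\right)\right) = - 3 \left(M + \left(6 + 2 M\right)\right) = - 3 \left(6 + 3 M\right) = -18 - 9 M$)
$- \frac{46976}{G{\left(104 \right)}} + \frac{1735}{I{\left(-63 \right)}} = - \frac{46976}{163} + \frac{1735}{-18 - -567} = \left(-46976\right) \frac{1}{163} + \frac{1735}{-18 + 567} = - \frac{46976}{163} + \frac{1735}{549} = - \frac{25507019}{89487}$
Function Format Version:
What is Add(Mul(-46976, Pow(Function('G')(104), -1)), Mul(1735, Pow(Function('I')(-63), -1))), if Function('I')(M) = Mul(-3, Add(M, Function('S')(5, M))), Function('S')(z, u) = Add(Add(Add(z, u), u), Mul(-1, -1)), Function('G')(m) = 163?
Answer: Rational(-25507019, 89487) ≈ -285.04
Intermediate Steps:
Function('S')(z, u) = Add(1, z, Mul(2, u)) (Function('S')(z, u) = Add(Add(Add(u, z), u), 1) = Add(Add(z, Mul(2, u)), 1) = Add(1, z, Mul(2, u)))
Function('I')(M) = Add(-18, Mul(-9, M)) (Function('I')(M) = Mul(-3, Add(M, Add(1, 5, Mul(2, M)))) = Mul(-3, Add(M, Add(6, Mul(2, M)))) = Mul(-3, Add(6, Mul(3, M))) = Add(-18, Mul(-9, M)))
Add(Mul(-46976, Pow(Function('G')(104), -1)), Mul(1735, Pow(Function('I')(-63), -1))) = Add(Mul(-46976, Pow(163, -1)), Mul(1735, Pow(Add(-18, Mul(-9, -63)), -1))) = Add(Mul(-46976, Rational(1, 163)), Mul(1735, Pow(Add(-18, 567), -1))) = Add(Rational(-46976, 163), Mul(1735, Pow(549, -1))) = Add(Rational(-46976, 163), Mul(1735, Rational(1, 549))) = Add(Rational(-46976, 163), Rational(1735, 549)) = Rational(-25507019, 89487)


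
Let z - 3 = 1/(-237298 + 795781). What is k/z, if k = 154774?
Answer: 43219323921/837725 ≈ 51591.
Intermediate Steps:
z = 1675450/558483 (z = 3 + 1/(-237298 + 795781) = 3 + 1/558483 = 1675450/558483 ≈ 3.0000)
k/z = 154774/(1675450/558483) = 154774*(558483/1675450) = 43219323921/837725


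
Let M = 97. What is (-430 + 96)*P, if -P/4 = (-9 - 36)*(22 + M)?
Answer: -7154280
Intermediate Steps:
P = 21420 (P = -4*(-9 - 36)*(22 + 97) = -(-180)*119 = -4*(-5355) = 21420)
(-430 + 96)*P = (-430 + 96)*21420 = -334*21420 = -7154280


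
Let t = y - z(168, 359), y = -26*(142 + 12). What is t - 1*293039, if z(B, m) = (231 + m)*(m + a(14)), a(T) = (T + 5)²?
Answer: -721843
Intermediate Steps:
a(T) = (5 + T)²
y = -4004 (y = -26*154 = -4004)
z(B, m) = (231 + m)*(361 + m) (z(B, m) = (231 + m)*(m + (5 + 14)²) = (231 + m)*(m + 19²) = (231 + m)*(m + 361) = (231 + m)*(361 + m))
t = -428804 (t = -4004 - (83391 + 359² + 592*359) = -4004 - (83391 + 128881 + 212528) = -4004 - 1*424800 = -4004 - 424800 = -428804)
t - 1*293039 = -428804 - 1*293039 = -428804 - 293039 = -721843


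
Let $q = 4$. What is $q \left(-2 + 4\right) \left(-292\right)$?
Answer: $-2336$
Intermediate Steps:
$q \left(-2 + 4\right) \left(-292\right) = 4 \left(-2 + 4\right) \left(-292\right) = 4 \cdot 2 \left(-292\right) = 8 \left(-292\right) = -2336$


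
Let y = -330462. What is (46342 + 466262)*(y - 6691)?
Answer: -172825976412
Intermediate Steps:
(46342 + 466262)*(y - 6691) = (46342 + 466262)*(-330462 - 6691) = 512604*(-337153) = -172825976412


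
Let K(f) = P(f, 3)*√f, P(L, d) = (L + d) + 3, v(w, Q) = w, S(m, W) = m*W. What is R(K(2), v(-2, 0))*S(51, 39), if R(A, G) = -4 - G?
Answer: -3978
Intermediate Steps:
S(m, W) = W*m
P(L, d) = 3 + L + d
K(f) = √f*(6 + f) (K(f) = (3 + f + 3)*√f = (6 + f)*√f = √f*(6 + f))
R(K(2), v(-2, 0))*S(51, 39) = (-4 - 1*(-2))*(39*51) = (-4 + 2)*1989 = -2*1989 = -3978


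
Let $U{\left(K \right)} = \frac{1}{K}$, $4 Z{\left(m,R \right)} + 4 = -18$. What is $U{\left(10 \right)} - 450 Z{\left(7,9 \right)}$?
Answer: $\frac{24751}{10} \approx 2475.1$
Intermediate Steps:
$Z{\left(m,R \right)} = - \frac{11}{2}$ ($Z{\left(m,R \right)} = -1 + \frac{1}{4} \left(-18\right) = -1 - \frac{9}{2} = - \frac{11}{2}$)
$U{\left(10 \right)} - 450 Z{\left(7,9 \right)} = \frac{1}{10} - -2475 = \frac{1}{10} + 2475 = \frac{24751}{10}$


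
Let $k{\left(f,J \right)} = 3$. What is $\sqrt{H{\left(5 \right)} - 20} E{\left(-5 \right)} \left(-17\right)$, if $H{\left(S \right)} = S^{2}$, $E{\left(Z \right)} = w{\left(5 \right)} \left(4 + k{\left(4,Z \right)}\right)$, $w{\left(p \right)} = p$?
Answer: $- 595 \sqrt{5} \approx -1330.5$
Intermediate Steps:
$E{\left(Z \right)} = 35$ ($E{\left(Z \right)} = 5 \left(4 + 3\right) = 5 \cdot 7 = 35$)
$\sqrt{H{\left(5 \right)} - 20} E{\left(-5 \right)} \left(-17\right) = \sqrt{5^{2} - 20} \cdot 35 \left(-17\right) = \sqrt{25 - 20} \left(-595\right) = \sqrt{5} \left(-595\right) = - 595 \sqrt{5}$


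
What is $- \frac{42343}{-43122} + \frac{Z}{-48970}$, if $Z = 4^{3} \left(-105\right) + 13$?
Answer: $\frac{590688991}{527921085} \approx 1.1189$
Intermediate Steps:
$Z = -6707$ ($Z = 64 \left(-105\right) + 13 = -6720 + 13 = -6707$)
$- \frac{42343}{-43122} + \frac{Z}{-48970} = - \frac{42343}{-43122} - \frac{6707}{-48970} = \left(-42343\right) \left(- \frac{1}{43122}\right) - - \frac{6707}{48970} = \frac{42343}{43122} + \frac{6707}{48970} = \frac{590688991}{527921085}$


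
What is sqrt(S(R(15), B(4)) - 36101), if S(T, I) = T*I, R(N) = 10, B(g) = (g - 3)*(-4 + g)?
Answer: I*sqrt(36101) ≈ 190.0*I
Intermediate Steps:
B(g) = (-4 + g)*(-3 + g) (B(g) = (-3 + g)*(-4 + g) = (-4 + g)*(-3 + g))
S(T, I) = I*T
sqrt(S(R(15), B(4)) - 36101) = sqrt((12 + 4**2 - 7*4)*10 - 36101) = sqrt((12 + 16 - 28)*10 - 36101) = sqrt(0*10 - 36101) = sqrt(0 - 36101) = sqrt(-36101) = I*sqrt(36101)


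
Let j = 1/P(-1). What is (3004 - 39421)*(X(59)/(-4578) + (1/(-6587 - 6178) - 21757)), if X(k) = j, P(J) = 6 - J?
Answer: 36012669727488033/45451910 ≈ 7.9233e+8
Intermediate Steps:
j = ⅐ (j = 1/(6 - 1*(-1)) = 1/(6 + 1) = 1/7 = ⅐ ≈ 0.14286)
X(k) = ⅐
(3004 - 39421)*(X(59)/(-4578) + (1/(-6587 - 6178) - 21757)) = (3004 - 39421)*((⅐)/(-4578) + (1/(-6587 - 6178) - 21757)) = -36417*((⅐)*(-1/4578) + (1/(-12765) - 21757)) = -36417*(-1/32046 + (-1/12765 - 21757)) = -36417*(-1/32046 - 277728106/12765) = -36417*(-988897210849/45451910) = 36012669727488033/45451910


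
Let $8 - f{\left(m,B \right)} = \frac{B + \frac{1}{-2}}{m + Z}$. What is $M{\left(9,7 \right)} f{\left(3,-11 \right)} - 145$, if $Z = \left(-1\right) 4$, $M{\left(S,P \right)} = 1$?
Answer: $- \frac{297}{2} \approx -148.5$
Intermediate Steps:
$Z = -4$
$f{\left(m,B \right)} = 8 - \frac{- \frac{1}{2} + B}{-4 + m}$ ($f{\left(m,B \right)} = 8 - \frac{B + \frac{1}{-2}}{m - 4} = 8 - \frac{B - \frac{1}{2}}{-4 + m} = 8 - \frac{- \frac{1}{2} + B}{-4 + m}$)
$M{\left(9,7 \right)} f{\left(3,-11 \right)} - 145 = 1 \frac{- \frac{63}{2} - -11 + 8 \cdot 3}{-4 + 3} - 145 = 1 \frac{- \frac{63}{2} + 11 + 24}{-1} - 145 = 1 \left(\left(-1\right) \frac{7}{2}\right) - 145 = 1 \left(- \frac{7}{2}\right) - 145 = - \frac{7}{2} - 145 = - \frac{297}{2}$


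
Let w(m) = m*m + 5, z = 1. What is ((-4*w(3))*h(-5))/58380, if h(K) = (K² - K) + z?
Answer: -62/2085 ≈ -0.029736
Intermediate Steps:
h(K) = 1 + K² - K (h(K) = (K² - K) + 1 = 1 + K² - K)
w(m) = 5 + m² (w(m) = m² + 5 = 5 + m²)
((-4*w(3))*h(-5))/58380 = ((-4*(5 + 3²))*(1 + (-5)² - 1*(-5)))/58380 = ((-4*(5 + 9))*(1 + 25 + 5))*(1/58380) = (-4*14*31)*(1/58380) = -56*31*(1/58380) = -1736*1/58380 = -62/2085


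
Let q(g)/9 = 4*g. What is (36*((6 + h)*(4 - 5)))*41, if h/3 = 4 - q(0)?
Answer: -26568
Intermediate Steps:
q(g) = 36*g (q(g) = 9*(4*g) = 36*g)
h = 12 (h = 3*(4 - 36*0) = 3*(4 - 1*0) = 3*(4 + 0) = 3*4 = 12)
(36*((6 + h)*(4 - 5)))*41 = (36*((6 + 12)*(4 - 5)))*41 = (36*(18*(-1)))*41 = (36*(-18))*41 = -648*41 = -26568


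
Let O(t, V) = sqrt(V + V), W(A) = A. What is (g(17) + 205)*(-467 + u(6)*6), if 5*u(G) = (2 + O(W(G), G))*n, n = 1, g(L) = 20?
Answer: -104535 + 540*sqrt(3) ≈ -1.0360e+5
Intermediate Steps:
O(t, V) = sqrt(2)*sqrt(V) (O(t, V) = sqrt(2*V) = sqrt(2)*sqrt(V))
u(G) = 2/5 + sqrt(2)*sqrt(G)/5 (u(G) = ((2 + sqrt(2)*sqrt(G))*1)/5 = (2 + sqrt(2)*sqrt(G))/5 = 2/5 + sqrt(2)*sqrt(G)/5)
(g(17) + 205)*(-467 + u(6)*6) = (20 + 205)*(-467 + (2/5 + sqrt(2)*sqrt(6)/5)*6) = 225*(-467 + (2/5 + 2*sqrt(3)/5)*6) = 225*(-467 + (12/5 + 12*sqrt(3)/5)) = 225*(-2323/5 + 12*sqrt(3)/5) = -104535 + 540*sqrt(3)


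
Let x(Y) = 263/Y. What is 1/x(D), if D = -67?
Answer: -67/263 ≈ -0.25475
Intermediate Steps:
1/x(D) = 1/(263/(-67)) = 1/(263*(-1/67)) = 1/(-263/67) = -67/263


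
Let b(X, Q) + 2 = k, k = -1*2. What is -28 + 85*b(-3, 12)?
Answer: -368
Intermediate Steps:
k = -2
b(X, Q) = -4 (b(X, Q) = -2 - 2 = -4)
-28 + 85*b(-3, 12) = -28 + 85*(-4) = -28 - 340 = -368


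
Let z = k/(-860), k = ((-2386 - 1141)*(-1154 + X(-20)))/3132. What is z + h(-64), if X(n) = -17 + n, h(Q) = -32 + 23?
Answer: -9480779/897840 ≈ -10.560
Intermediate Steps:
h(Q) = -9
k = 1400219/1044 (k = ((-2386 - 1141)*(-1154 + (-17 - 20)))/3132 = -3527*(-1154 - 37)*(1/3132) = -3527*(-1191)*(1/3132) = 4200657*(1/3132) = 1400219/1044 ≈ 1341.2)
z = -1400219/897840 (z = (1400219/1044)/(-860) = (1400219/1044)*(-1/860) = -1400219/897840 ≈ -1.5595)
z + h(-64) = -1400219/897840 - 9 = -9480779/897840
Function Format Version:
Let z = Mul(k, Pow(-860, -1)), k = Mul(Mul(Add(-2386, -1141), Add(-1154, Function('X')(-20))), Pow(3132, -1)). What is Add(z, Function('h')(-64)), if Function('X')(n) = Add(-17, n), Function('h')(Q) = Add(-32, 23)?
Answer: Rational(-9480779, 897840) ≈ -10.560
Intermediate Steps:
Function('h')(Q) = -9
k = Rational(1400219, 1044) (k = Mul(Mul(Add(-2386, -1141), Add(-1154, Add(-17, -20))), Pow(3132, -1)) = Mul(Mul(-3527, Add(-1154, -37)), Rational(1, 3132)) = Mul(Mul(-3527, -1191), Rational(1, 3132)) = Mul(4200657, Rational(1, 3132)) = Rational(1400219, 1044) ≈ 1341.2)
z = Rational(-1400219, 897840) (z = Mul(Rational(1400219, 1044), Pow(-860, -1)) = Mul(Rational(1400219, 1044), Rational(-1, 860)) = Rational(-1400219, 897840) ≈ -1.5595)
Add(z, Function('h')(-64)) = Add(Rational(-1400219, 897840), -9) = Rational(-9480779, 897840)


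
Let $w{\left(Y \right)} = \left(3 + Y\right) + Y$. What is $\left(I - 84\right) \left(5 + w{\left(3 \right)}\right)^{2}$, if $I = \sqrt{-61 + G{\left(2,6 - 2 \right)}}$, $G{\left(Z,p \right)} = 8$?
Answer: $-16464 + 196 i \sqrt{53} \approx -16464.0 + 1426.9 i$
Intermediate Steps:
$I = i \sqrt{53}$ ($I = \sqrt{-61 + 8} = \sqrt{-53} = i \sqrt{53} \approx 7.2801 i$)
$w{\left(Y \right)} = 3 + 2 Y$
$\left(I - 84\right) \left(5 + w{\left(3 \right)}\right)^{2} = \left(i \sqrt{53} - 84\right) \left(5 + \left(3 + 2 \cdot 3\right)\right)^{2} = \left(-84 + i \sqrt{53}\right) \left(5 + \left(3 + 6\right)\right)^{2} = \left(-84 + i \sqrt{53}\right) \left(5 + 9\right)^{2} = \left(-84 + i \sqrt{53}\right) 14^{2} = \left(-84 + i \sqrt{53}\right) 196 = -16464 + 196 i \sqrt{53}$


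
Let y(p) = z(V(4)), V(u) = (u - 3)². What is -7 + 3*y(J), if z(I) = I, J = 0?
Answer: -4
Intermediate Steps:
V(u) = (-3 + u)²
y(p) = 1 (y(p) = (-3 + 4)² = 1² = 1)
-7 + 3*y(J) = -7 + 3*1 = -7 + 3 = -4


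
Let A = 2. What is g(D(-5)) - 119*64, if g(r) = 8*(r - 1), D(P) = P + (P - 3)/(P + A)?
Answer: -22928/3 ≈ -7642.7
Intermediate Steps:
D(P) = P + (-3 + P)/(2 + P) (D(P) = P + (P - 3)/(P + 2) = P + (-3 + P)/(2 + P))
g(r) = -8 + 8*r (g(r) = 8*(-1 + r) = -8 + 8*r)
g(D(-5)) - 119*64 = (-8 + 8*((-3 + (-5)**2 + 3*(-5))/(2 - 5))) - 119*64 = (-8 + 8*((-3 + 25 - 15)/(-3))) - 7616 = (-8 + 8*(-1/3*7)) - 7616 = (-8 + 8*(-7/3)) - 7616 = (-8 - 56/3) - 7616 = -80/3 - 7616 = -22928/3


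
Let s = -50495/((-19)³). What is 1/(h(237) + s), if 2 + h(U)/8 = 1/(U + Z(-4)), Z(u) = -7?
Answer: -788785/6786199 ≈ -0.11623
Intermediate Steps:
h(U) = -16 + 8/(-7 + U) (h(U) = -16 + 8/(U - 7) = -16 + 8/(-7 + U))
s = 50495/6859 (s = -50495/(-6859) = -50495*(-1/6859) = 50495/6859 ≈ 7.3619)
1/(h(237) + s) = 1/(8*(15 - 2*237)/(-7 + 237) + 50495/6859) = 1/(8*(15 - 474)/230 + 50495/6859) = 1/(8*(1/230)*(-459) + 50495/6859) = 1/(-1836/115 + 50495/6859) = 1/(-6786199/788785) = -788785/6786199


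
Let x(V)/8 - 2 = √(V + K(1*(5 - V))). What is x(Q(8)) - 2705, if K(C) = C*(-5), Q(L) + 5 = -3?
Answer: -2689 + 8*I*√73 ≈ -2689.0 + 68.352*I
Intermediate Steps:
Q(L) = -8 (Q(L) = -5 - 3 = -8)
K(C) = -5*C
x(V) = 16 + 8*√(-25 + 6*V) (x(V) = 16 + 8*√(V - 5*(5 - V)) = 16 + 8*√(V + (-25 + 5*V)) = 16 + 8*√(-25 + 6*V))
x(Q(8)) - 2705 = (16 + 8*√(-25 + 6*(-8))) - 2705 = (16 + 8*√(-25 - 48)) - 2705 = (16 + 8*√(-73)) - 2705 = (16 + 8*(I*√73)) - 2705 = (16 + 8*I*√73) - 2705 = -2689 + 8*I*√73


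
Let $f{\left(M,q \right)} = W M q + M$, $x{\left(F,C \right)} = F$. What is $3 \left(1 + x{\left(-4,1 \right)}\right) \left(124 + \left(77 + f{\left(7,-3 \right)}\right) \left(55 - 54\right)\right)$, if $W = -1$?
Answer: $-2061$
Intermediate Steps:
$f{\left(M,q \right)} = M - M q$ ($f{\left(M,q \right)} = - M q + M = M - M q$)
$3 \left(1 + x{\left(-4,1 \right)}\right) \left(124 + \left(77 + f{\left(7,-3 \right)}\right) \left(55 - 54\right)\right) = 3 \left(1 - 4\right) \left(124 + \left(77 + 7 \left(1 - -3\right)\right) \left(55 - 54\right)\right) = 3 \left(-3\right) \left(124 + \left(77 + 7 \left(1 + 3\right)\right) 1\right) = - 9 \left(124 + \left(77 + 7 \cdot 4\right) 1\right) = - 9 \left(124 + \left(77 + 28\right) 1\right) = - 9 \left(124 + 105 \cdot 1\right) = - 9 \left(124 + 105\right) = \left(-9\right) 229 = -2061$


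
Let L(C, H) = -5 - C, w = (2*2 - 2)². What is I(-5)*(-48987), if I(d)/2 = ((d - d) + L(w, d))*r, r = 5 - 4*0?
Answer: 4408830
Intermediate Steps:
w = 4 (w = (4 - 2)² = 2² = 4)
r = 5 (r = 5 + 0 = 5)
I(d) = -90 (I(d) = 2*(((d - d) + (-5 - 1*4))*5) = 2*((0 + (-5 - 4))*5) = 2*((0 - 9)*5) = 2*(-9*5) = 2*(-45) = -90)
I(-5)*(-48987) = -90*(-48987) = 4408830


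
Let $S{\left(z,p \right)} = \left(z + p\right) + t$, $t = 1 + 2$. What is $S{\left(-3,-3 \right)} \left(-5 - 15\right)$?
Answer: $60$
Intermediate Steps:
$t = 3$
$S{\left(z,p \right)} = 3 + p + z$ ($S{\left(z,p \right)} = \left(z + p\right) + 3 = \left(p + z\right) + 3 = 3 + p + z$)
$S{\left(-3,-3 \right)} \left(-5 - 15\right) = \left(3 - 3 - 3\right) \left(-5 - 15\right) = \left(-3\right) \left(-20\right) = 60$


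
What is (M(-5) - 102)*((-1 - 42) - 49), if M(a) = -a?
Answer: 8924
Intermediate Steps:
(M(-5) - 102)*((-1 - 42) - 49) = (-1*(-5) - 102)*((-1 - 42) - 49) = (5 - 102)*(-43 - 49) = -97*(-92) = 8924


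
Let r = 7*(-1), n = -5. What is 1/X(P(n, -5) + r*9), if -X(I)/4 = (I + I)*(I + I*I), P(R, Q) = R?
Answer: 1/2478464 ≈ 4.0348e-7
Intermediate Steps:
r = -7
X(I) = -8*I*(I + I**2) (X(I) = -4*(I + I)*(I + I*I) = -4*2*I*(I + I**2) = -8*I*(I + I**2))
1/X(P(n, -5) + r*9) = 1/(8*(-5 - 7*9)**2*(-1 - (-5 - 7*9))) = 1/(8*(-5 - 63)**2*(-1 - (-5 - 63))) = 1/(8*(-68)**2*(-1 - 1*(-68))) = 1/(8*4624*(-1 + 68)) = 1/(8*4624*67) = 1/2478464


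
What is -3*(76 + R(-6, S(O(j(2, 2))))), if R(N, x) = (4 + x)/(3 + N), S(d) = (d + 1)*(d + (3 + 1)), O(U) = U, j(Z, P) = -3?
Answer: -226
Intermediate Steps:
S(d) = (1 + d)*(4 + d) (S(d) = (1 + d)*(d + 4) = (1 + d)*(4 + d))
R(N, x) = (4 + x)/(3 + N)
-3*(76 + R(-6, S(O(j(2, 2))))) = -3*(76 + (4 + (4 + (-3)² + 5*(-3)))/(3 - 6)) = -3*(76 + (4 + (4 + 9 - 15))/(-3)) = -3*(76 - (4 - 2)/3) = -3*(76 - ⅓*2) = -3*(76 - ⅔) = -3*226/3 = -226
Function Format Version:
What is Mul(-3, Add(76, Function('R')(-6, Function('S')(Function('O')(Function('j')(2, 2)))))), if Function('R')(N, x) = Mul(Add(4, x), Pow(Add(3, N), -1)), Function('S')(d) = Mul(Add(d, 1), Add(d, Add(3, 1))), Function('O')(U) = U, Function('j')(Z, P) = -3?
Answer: -226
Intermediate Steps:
Function('S')(d) = Mul(Add(1, d), Add(4, d)) (Function('S')(d) = Mul(Add(1, d), Add(d, 4)) = Mul(Add(1, d), Add(4, d)))
Function('R')(N, x) = Mul(Pow(Add(3, N), -1), Add(4, x))
Mul(-3, Add(76, Function('R')(-6, Function('S')(Function('O')(Function('j')(2, 2)))))) = Mul(-3, Add(76, Mul(Pow(Add(3, -6), -1), Add(4, Add(4, Pow(-3, 2), Mul(5, -3)))))) = Mul(-3, Add(76, Mul(Pow(-3, -1), Add(4, Add(4, 9, -15))))) = Mul(-3, Add(76, Mul(Rational(-1, 3), Add(4, -2)))) = Mul(-3, Add(76, Mul(Rational(-1, 3), 2))) = Mul(-3, Add(76, Rational(-2, 3))) = Mul(-3, Rational(226, 3)) = -226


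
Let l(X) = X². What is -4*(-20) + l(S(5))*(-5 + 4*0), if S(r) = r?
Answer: -45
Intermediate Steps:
-4*(-20) + l(S(5))*(-5 + 4*0) = -4*(-20) + 5²*(-5 + 4*0) = 80 + 25*(-5 + 0) = 80 + 25*(-5) = 80 - 125 = -45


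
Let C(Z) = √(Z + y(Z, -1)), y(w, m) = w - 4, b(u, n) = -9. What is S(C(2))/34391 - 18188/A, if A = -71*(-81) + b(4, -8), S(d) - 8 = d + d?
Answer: -312728786/98736561 ≈ -3.1673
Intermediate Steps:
y(w, m) = -4 + w
C(Z) = √(-4 + 2*Z) (C(Z) = √(Z + (-4 + Z)) = √(-4 + 2*Z))
S(d) = 8 + 2*d (S(d) = 8 + (d + d) = 8 + 2*d)
A = 5742 (A = -71*(-81) - 9 = 5751 - 9 = 5742)
S(C(2))/34391 - 18188/A = (8 + 2*√(-4 + 2*2))/34391 - 18188/5742 = (8 + 2*√(-4 + 4))*(1/34391) - 18188*1/5742 = (8 + 2*√0)*(1/34391) - 9094/2871 = (8 + 2*0)*(1/34391) - 9094/2871 = (8 + 0)*(1/34391) - 9094/2871 = 8*(1/34391) - 9094/2871 = 8/34391 - 9094/2871 = -312728786/98736561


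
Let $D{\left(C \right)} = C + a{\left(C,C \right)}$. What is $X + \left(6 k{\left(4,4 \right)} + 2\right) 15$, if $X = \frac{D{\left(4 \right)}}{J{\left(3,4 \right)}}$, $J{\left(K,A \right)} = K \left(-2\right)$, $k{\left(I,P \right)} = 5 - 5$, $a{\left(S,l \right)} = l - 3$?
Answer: $\frac{175}{6} \approx 29.167$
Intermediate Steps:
$a{\left(S,l \right)} = -3 + l$
$k{\left(I,P \right)} = 0$
$D{\left(C \right)} = -3 + 2 C$ ($D{\left(C \right)} = C + \left(-3 + C\right) = -3 + 2 C$)
$J{\left(K,A \right)} = - 2 K$
$X = - \frac{5}{6}$ ($X = \frac{-3 + 2 \cdot 4}{\left(-2\right) 3} = \frac{-3 + 8}{-6} = 5 \left(- \frac{1}{6}\right) = - \frac{5}{6} \approx -0.83333$)
$X + \left(6 k{\left(4,4 \right)} + 2\right) 15 = - \frac{5}{6} + \left(6 \cdot 0 + 2\right) 15 = - \frac{5}{6} + \left(0 + 2\right) 15 = - \frac{5}{6} + 2 \cdot 15 = - \frac{5}{6} + 30 = \frac{175}{6}$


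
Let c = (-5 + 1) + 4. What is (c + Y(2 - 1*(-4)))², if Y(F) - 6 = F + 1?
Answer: 169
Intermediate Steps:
Y(F) = 7 + F (Y(F) = 6 + (F + 1) = 6 + (1 + F) = 7 + F)
c = 0 (c = -4 + 4 = 0)
(c + Y(2 - 1*(-4)))² = (0 + (7 + (2 - 1*(-4))))² = (0 + (7 + (2 + 4)))² = (0 + (7 + 6))² = (0 + 13)² = 13² = 169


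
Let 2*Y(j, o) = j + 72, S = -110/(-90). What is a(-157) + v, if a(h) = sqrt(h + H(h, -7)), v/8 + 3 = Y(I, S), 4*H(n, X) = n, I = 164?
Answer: 920 + I*sqrt(785)/2 ≈ 920.0 + 14.009*I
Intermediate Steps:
S = 11/9 (S = -110*(-1/90) = 11/9 ≈ 1.2222)
H(n, X) = n/4
Y(j, o) = 36 + j/2 (Y(j, o) = (j + 72)/2 = (72 + j)/2 = 36 + j/2)
v = 920 (v = -24 + 8*(36 + (1/2)*164) = -24 + 8*(36 + 82) = -24 + 8*118 = -24 + 944 = 920)
a(h) = sqrt(5)*sqrt(h)/2 (a(h) = sqrt(h + h/4) = sqrt(5*h/4) = sqrt(5)*sqrt(h)/2)
a(-157) + v = sqrt(5)*sqrt(-157)/2 + 920 = sqrt(5)*(I*sqrt(157))/2 + 920 = I*sqrt(785)/2 + 920 = 920 + I*sqrt(785)/2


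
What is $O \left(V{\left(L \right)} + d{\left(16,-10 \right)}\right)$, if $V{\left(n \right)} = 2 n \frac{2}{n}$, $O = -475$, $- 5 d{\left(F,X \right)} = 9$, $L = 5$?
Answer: $-1045$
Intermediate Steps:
$d{\left(F,X \right)} = - \frac{9}{5}$ ($d{\left(F,X \right)} = \left(- \frac{1}{5}\right) 9 = - \frac{9}{5}$)
$V{\left(n \right)} = 4$
$O \left(V{\left(L \right)} + d{\left(16,-10 \right)}\right) = - 475 \left(4 - \frac{9}{5}\right) = \left(-475\right) \frac{11}{5} = -1045$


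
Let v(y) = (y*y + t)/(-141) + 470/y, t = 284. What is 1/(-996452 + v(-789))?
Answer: -37083/37115249321 ≈ -9.9913e-7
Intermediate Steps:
v(y) = -284/141 + 470/y - y²/141 (v(y) = (y*y + 284)/(-141) + 470/y = (y² + 284)*(-1/141) + 470/y = (284 + y²)*(-1/141) + 470/y = (-284/141 - y²/141) + 470/y = -284/141 + 470/y - y²/141)
1/(-996452 + v(-789)) = 1/(-996452 + (1/141)*(66270 - 1*(-789)³ - 284*(-789))/(-789)) = 1/(-996452 + (1/141)*(-1/789)*(66270 - 1*(-491169069) + 224076)) = 1/(-996452 + (1/141)*(-1/789)*(66270 + 491169069 + 224076)) = 1/(-996452 + (1/141)*(-1/789)*491459415) = 1/(-996452 - 163819805/37083) = 1/(-37115249321/37083) = -37083/37115249321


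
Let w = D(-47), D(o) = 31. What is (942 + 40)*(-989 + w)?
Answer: -940756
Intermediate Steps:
w = 31
(942 + 40)*(-989 + w) = (942 + 40)*(-989 + 31) = 982*(-958) = -940756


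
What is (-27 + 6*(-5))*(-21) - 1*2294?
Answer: -1097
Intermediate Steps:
(-27 + 6*(-5))*(-21) - 1*2294 = (-27 - 30)*(-21) - 2294 = -57*(-21) - 2294 = 1197 - 2294 = -1097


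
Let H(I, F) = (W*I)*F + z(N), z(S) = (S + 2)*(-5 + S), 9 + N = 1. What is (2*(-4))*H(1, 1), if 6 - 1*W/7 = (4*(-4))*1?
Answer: -1856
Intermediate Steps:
N = -8 (N = -9 + 1 = -8)
z(S) = (-5 + S)*(2 + S) (z(S) = (2 + S)*(-5 + S) = (-5 + S)*(2 + S))
W = 154 (W = 42 - 7*4*(-4) = 42 - (-112) = 42 - 7*(-16) = 42 + 112 = 154)
H(I, F) = 78 + 154*F*I (H(I, F) = (154*I)*F + (-10 + (-8)² - 3*(-8)) = 154*F*I + (-10 + 64 + 24) = 154*F*I + 78 = 78 + 154*F*I)
(2*(-4))*H(1, 1) = (2*(-4))*(78 + 154*1*1) = -8*(78 + 154) = -8*232 = -1856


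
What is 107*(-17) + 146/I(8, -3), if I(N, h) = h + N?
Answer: -8949/5 ≈ -1789.8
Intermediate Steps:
I(N, h) = N + h
107*(-17) + 146/I(8, -3) = 107*(-17) + 146/(8 - 3) = -1819 + 146/5 = -8949/5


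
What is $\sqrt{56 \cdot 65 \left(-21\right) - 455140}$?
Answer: $2 i \sqrt{132895} \approx 729.1 i$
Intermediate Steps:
$\sqrt{56 \cdot 65 \left(-21\right) - 455140} = \sqrt{3640 \left(-21\right) - 455140} = \sqrt{-76440 - 455140} = \sqrt{-531580} = 2 i \sqrt{132895}$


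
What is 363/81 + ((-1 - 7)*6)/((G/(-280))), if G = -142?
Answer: -172849/1917 ≈ -90.166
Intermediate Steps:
363/81 + ((-1 - 7)*6)/((G/(-280))) = 363/81 + ((-1 - 7)*6)/((-142/(-280))) = 363*(1/81) + (-8*6)/((-142*(-1/280))) = 121/27 - 48/71/140 = 121/27 - 48*140/71 = 121/27 - 6720/71 = -172849/1917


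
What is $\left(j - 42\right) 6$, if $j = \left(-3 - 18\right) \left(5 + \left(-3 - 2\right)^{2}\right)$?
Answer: $-4032$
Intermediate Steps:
$j = -630$ ($j = - 21 \left(5 + \left(-5\right)^{2}\right) = - 21 \left(5 + 25\right) = \left(-21\right) 30 = -630$)
$\left(j - 42\right) 6 = \left(-630 - 42\right) 6 = \left(-672\right) 6 = -4032$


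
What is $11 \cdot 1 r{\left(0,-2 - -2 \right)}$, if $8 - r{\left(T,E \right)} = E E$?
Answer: $88$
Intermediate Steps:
$r{\left(T,E \right)} = 8 - E^{2}$ ($r{\left(T,E \right)} = 8 - E E = 8 - E^{2}$)
$11 \cdot 1 r{\left(0,-2 - -2 \right)} = 11 \cdot 1 \left(8 - \left(-2 - -2\right)^{2}\right) = 11 \left(8 - \left(-2 + 2\right)^{2}\right) = 11 \left(8 - 0^{2}\right) = 11 \left(8 - 0\right) = 11 \left(8 + 0\right) = 11 \cdot 8 = 88$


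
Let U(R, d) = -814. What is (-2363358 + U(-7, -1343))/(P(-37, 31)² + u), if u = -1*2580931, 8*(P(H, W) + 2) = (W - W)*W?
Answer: 2364172/2580927 ≈ 0.91602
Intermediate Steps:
P(H, W) = -2 (P(H, W) = -2 + ((W - W)*W)/8 = -2 + (0*W)/8 = -2 + (⅛)*0 = -2 + 0 = -2)
u = -2580931
(-2363358 + U(-7, -1343))/(P(-37, 31)² + u) = (-2363358 - 814)/((-2)² - 2580931) = -2364172/(4 - 2580931) = -2364172/(-2580927) = -2364172*(-1/2580927) = 2364172/2580927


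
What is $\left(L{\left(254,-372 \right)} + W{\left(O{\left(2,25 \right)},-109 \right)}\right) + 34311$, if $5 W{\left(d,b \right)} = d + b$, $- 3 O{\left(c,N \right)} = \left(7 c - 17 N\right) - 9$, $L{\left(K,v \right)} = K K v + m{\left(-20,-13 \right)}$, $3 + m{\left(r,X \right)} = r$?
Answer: $- \frac{119828289}{5} \approx -2.3966 \cdot 10^{7}$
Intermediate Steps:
$m{\left(r,X \right)} = -3 + r$
$L{\left(K,v \right)} = -23 + v K^{2}$ ($L{\left(K,v \right)} = K K v - 23 = K^{2} v - 23 = v K^{2} - 23 = -23 + v K^{2}$)
$O{\left(c,N \right)} = 3 - \frac{7 c}{3} + \frac{17 N}{3}$ ($O{\left(c,N \right)} = - \frac{\left(7 c - 17 N\right) - 9}{3} = - \frac{\left(- 17 N + 7 c\right) - 9}{3} = - \frac{-9 - 17 N + 7 c}{3} = 3 - \frac{7 c}{3} + \frac{17 N}{3}$)
$W{\left(d,b \right)} = \frac{b}{5} + \frac{d}{5}$ ($W{\left(d,b \right)} = \frac{d + b}{5} = \frac{b + d}{5} = \frac{b}{5} + \frac{d}{5}$)
$\left(L{\left(254,-372 \right)} + W{\left(O{\left(2,25 \right)},-109 \right)}\right) + 34311 = \left(\left(-23 - 372 \cdot 254^{2}\right) + \left(\frac{1}{5} \left(-109\right) + \frac{3 - \frac{14}{3} + \frac{17}{3} \cdot 25}{5}\right)\right) + 34311 = \left(\left(-23 - 23999952\right) - \left(\frac{109}{5} - \frac{3 - \frac{14}{3} + \frac{425}{3}}{5}\right)\right) + 34311 = \left(\left(-23 - 23999952\right) + \left(- \frac{109}{5} + \frac{1}{5} \cdot 140\right)\right) + 34311 = \left(-23999975 + \left(- \frac{109}{5} + 28\right)\right) + 34311 = \left(-23999975 + \frac{31}{5}\right) + 34311 = - \frac{119999844}{5} + 34311 = - \frac{119828289}{5}$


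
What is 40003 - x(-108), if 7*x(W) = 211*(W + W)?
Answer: 325597/7 ≈ 46514.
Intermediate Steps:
x(W) = 422*W/7 (x(W) = (211*(W + W))/7 = (211*(2*W))/7 = (422*W)/7 = 422*W/7)
40003 - x(-108) = 40003 - 422*(-108)/7 = 40003 - 1*(-45576/7) = 40003 + 45576/7 = 325597/7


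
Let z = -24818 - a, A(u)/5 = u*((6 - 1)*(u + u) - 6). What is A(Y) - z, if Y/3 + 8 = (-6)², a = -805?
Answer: 374293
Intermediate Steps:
Y = 84 (Y = -24 + 3*(-6)² = -24 + 3*36 = -24 + 108 = 84)
A(u) = 5*u*(-6 + 10*u) (A(u) = 5*(u*((6 - 1)*(u + u) - 6)) = 5*(u*(5*(2*u) - 6)) = 5*(u*(10*u - 6)) = 5*(u*(-6 + 10*u)) = 5*u*(-6 + 10*u))
z = -24013 (z = -24818 - 1*(-805) = -24818 + 805 = -24013)
A(Y) - z = 10*84*(-3 + 5*84) - 1*(-24013) = 10*84*(-3 + 420) + 24013 = 10*84*417 + 24013 = 350280 + 24013 = 374293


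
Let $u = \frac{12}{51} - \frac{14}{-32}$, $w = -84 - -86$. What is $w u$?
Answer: $\frac{183}{136} \approx 1.3456$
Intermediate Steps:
$w = 2$ ($w = -84 + 86 = 2$)
$u = \frac{183}{272}$ ($u = 12 \cdot \frac{1}{51} - - \frac{7}{16} = \frac{4}{17} + \frac{7}{16} = \frac{183}{272} \approx 0.67279$)
$w u = 2 \cdot \frac{183}{272} = \frac{183}{136}$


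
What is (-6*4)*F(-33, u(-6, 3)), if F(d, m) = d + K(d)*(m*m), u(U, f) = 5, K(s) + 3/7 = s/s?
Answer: 3144/7 ≈ 449.14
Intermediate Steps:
K(s) = 4/7 (K(s) = -3/7 + s/s = -3/7 + 1 = 4/7)
F(d, m) = d + 4*m²/7 (F(d, m) = d + 4*(m*m)/7 = d + 4*m²/7)
(-6*4)*F(-33, u(-6, 3)) = (-6*4)*(-33 + (4/7)*5²) = -24*(-33 + (4/7)*25) = -24*(-33 + 100/7) = -24*(-131/7) = 3144/7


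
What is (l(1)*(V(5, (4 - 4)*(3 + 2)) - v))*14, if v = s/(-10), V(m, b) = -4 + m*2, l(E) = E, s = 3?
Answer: 441/5 ≈ 88.200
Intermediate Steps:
V(m, b) = -4 + 2*m
v = -3/10 (v = 3/(-10) = 3*(-⅒) = -3/10 ≈ -0.30000)
(l(1)*(V(5, (4 - 4)*(3 + 2)) - v))*14 = (1*((-4 + 2*5) - 1*(-3/10)))*14 = (1*((-4 + 10) + 3/10))*14 = (1*(6 + 3/10))*14 = (1*(63/10))*14 = (63/10)*14 = 441/5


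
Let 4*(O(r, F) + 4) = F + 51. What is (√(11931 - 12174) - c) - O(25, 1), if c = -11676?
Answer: 11667 + 9*I*√3 ≈ 11667.0 + 15.588*I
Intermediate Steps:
O(r, F) = 35/4 + F/4 (O(r, F) = -4 + (F + 51)/4 = -4 + (51 + F)/4 = -4 + (51/4 + F/4) = 35/4 + F/4)
(√(11931 - 12174) - c) - O(25, 1) = (√(11931 - 12174) - 1*(-11676)) - (35/4 + (¼)*1) = (√(-243) + 11676) - (35/4 + ¼) = (9*I*√3 + 11676) - 1*9 = (11676 + 9*I*√3) - 9 = 11667 + 9*I*√3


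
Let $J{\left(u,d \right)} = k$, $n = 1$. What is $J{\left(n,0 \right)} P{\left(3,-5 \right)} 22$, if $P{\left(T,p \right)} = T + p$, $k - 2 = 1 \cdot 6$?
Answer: $-352$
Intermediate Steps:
$k = 8$ ($k = 2 + 1 \cdot 6 = 2 + 6 = 8$)
$J{\left(u,d \right)} = 8$
$J{\left(n,0 \right)} P{\left(3,-5 \right)} 22 = 8 \left(3 - 5\right) 22 = 8 \left(-2\right) 22 = \left(-16\right) 22 = -352$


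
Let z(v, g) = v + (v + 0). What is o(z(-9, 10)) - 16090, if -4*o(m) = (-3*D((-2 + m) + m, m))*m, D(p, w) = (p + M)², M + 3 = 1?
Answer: -37690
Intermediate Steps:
M = -2 (M = -3 + 1 = -2)
z(v, g) = 2*v (z(v, g) = v + v = 2*v)
D(p, w) = (-2 + p)² (D(p, w) = (p - 2)² = (-2 + p)²)
o(m) = 3*m*(-4 + 2*m)²/4 (o(m) = -(-3*(-2 + ((-2 + m) + m))²)*m/4 = -(-3*(-2 + (-2 + 2*m))²)*m/4 = -(-3*(-4 + 2*m)²)*m/4 = -(-3)*m*(-4 + 2*m)²/4 = 3*m*(-4 + 2*m)²/4)
o(z(-9, 10)) - 16090 = 3*(2*(-9))*(-2 + 2*(-9))² - 16090 = 3*(-18)*(-2 - 18)² - 16090 = 3*(-18)*(-20)² - 16090 = 3*(-18)*400 - 16090 = -21600 - 16090 = -37690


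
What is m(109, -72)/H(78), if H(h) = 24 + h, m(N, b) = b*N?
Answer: -1308/17 ≈ -76.941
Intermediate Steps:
m(N, b) = N*b
m(109, -72)/H(78) = (109*(-72))/(24 + 78) = -7848/102 = -7848*1/102 = -1308/17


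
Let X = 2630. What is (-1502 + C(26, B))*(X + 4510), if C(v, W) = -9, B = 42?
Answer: -10788540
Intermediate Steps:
(-1502 + C(26, B))*(X + 4510) = (-1502 - 9)*(2630 + 4510) = -1511*7140 = -10788540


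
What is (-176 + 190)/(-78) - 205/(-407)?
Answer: 5146/15873 ≈ 0.32420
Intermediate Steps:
(-176 + 190)/(-78) - 205/(-407) = 14*(-1/78) - 205*(-1/407) = -7/39 + 205/407 = 5146/15873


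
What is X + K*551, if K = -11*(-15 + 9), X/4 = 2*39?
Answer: 36678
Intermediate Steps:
X = 312 (X = 4*(2*39) = 4*78 = 312)
K = 66 (K = -11*(-6) = 66)
X + K*551 = 312 + 66*551 = 312 + 36366 = 36678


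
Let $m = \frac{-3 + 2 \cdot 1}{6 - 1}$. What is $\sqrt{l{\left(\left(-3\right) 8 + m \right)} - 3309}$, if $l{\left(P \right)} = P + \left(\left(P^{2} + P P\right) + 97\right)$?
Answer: $\frac{19 i \sqrt{143}}{5} \approx 45.441 i$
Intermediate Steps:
$m = - \frac{1}{5}$ ($m = \frac{-3 + 2}{5} = \left(-1\right) \frac{1}{5} = - \frac{1}{5} \approx -0.2$)
$l{\left(P \right)} = 97 + P + 2 P^{2}$ ($l{\left(P \right)} = P + \left(\left(P^{2} + P^{2}\right) + 97\right) = P + \left(2 P^{2} + 97\right) = P + \left(97 + 2 P^{2}\right) = 97 + P + 2 P^{2}$)
$\sqrt{l{\left(\left(-3\right) 8 + m \right)} - 3309} = \sqrt{\left(97 - \frac{121}{5} + 2 \left(\left(-3\right) 8 - \frac{1}{5}\right)^{2}\right) - 3309} = \sqrt{\left(97 - \frac{121}{5} + 2 \left(-24 - \frac{1}{5}\right)^{2}\right) - 3309} = \sqrt{\left(97 - \frac{121}{5} + 2 \left(- \frac{121}{5}\right)^{2}\right) - 3309} = \sqrt{\left(97 - \frac{121}{5} + 2 \cdot \frac{14641}{25}\right) - 3309} = \sqrt{\left(97 - \frac{121}{5} + \frac{29282}{25}\right) - 3309} = \sqrt{\frac{31102}{25} - 3309} = \sqrt{- \frac{51623}{25}} = \frac{19 i \sqrt{143}}{5}$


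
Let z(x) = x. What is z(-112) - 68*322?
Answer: -22008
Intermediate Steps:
z(-112) - 68*322 = -112 - 68*322 = -112 - 1*21896 = -112 - 21896 = -22008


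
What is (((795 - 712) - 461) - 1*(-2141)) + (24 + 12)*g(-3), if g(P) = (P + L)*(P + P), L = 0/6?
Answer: 2411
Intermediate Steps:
L = 0 (L = 0*(⅙) = 0)
g(P) = 2*P² (g(P) = (P + 0)*(P + P) = P*(2*P) = 2*P²)
(((795 - 712) - 461) - 1*(-2141)) + (24 + 12)*g(-3) = (((795 - 712) - 461) - 1*(-2141)) + (24 + 12)*(2*(-3)²) = ((83 - 461) + 2141) + 36*(2*9) = (-378 + 2141) + 36*18 = 1763 + 648 = 2411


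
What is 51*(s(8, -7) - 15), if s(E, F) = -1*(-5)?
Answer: -510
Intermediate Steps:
s(E, F) = 5
51*(s(8, -7) - 15) = 51*(5 - 15) = 51*(-10) = -510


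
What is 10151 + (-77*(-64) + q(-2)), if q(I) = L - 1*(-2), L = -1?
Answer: 15080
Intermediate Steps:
q(I) = 1 (q(I) = -1 - 1*(-2) = -1 + 2 = 1)
10151 + (-77*(-64) + q(-2)) = 10151 + (-77*(-64) + 1) = 10151 + (4928 + 1) = 10151 + 4929 = 15080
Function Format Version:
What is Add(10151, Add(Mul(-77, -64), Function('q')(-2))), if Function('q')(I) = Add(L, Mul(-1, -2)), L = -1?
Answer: 15080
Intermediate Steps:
Function('q')(I) = 1 (Function('q')(I) = Add(-1, Mul(-1, -2)) = Add(-1, 2) = 1)
Add(10151, Add(Mul(-77, -64), Function('q')(-2))) = Add(10151, Add(Mul(-77, -64), 1)) = Add(10151, Add(4928, 1)) = Add(10151, 4929) = 15080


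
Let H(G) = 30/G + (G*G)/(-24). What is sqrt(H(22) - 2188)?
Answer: I*sqrt(9612834)/66 ≈ 46.977*I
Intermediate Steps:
H(G) = 30/G - G**2/24 (H(G) = 30/G + G**2*(-1/24) = 30/G - G**2/24)
sqrt(H(22) - 2188) = sqrt((1/24)*(720 - 1*22**3)/22 - 2188) = sqrt((1/24)*(1/22)*(720 - 1*10648) - 2188) = sqrt((1/24)*(1/22)*(720 - 10648) - 2188) = sqrt((1/24)*(1/22)*(-9928) - 2188) = sqrt(-1241/66 - 2188) = sqrt(-145649/66) = I*sqrt(9612834)/66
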